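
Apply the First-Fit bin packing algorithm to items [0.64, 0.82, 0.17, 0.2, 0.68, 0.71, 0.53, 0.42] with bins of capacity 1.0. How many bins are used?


Place items sequentially using First-Fit:
  Item 0.64 -> new Bin 1
  Item 0.82 -> new Bin 2
  Item 0.17 -> Bin 1 (now 0.81)
  Item 0.2 -> new Bin 3
  Item 0.68 -> Bin 3 (now 0.88)
  Item 0.71 -> new Bin 4
  Item 0.53 -> new Bin 5
  Item 0.42 -> Bin 5 (now 0.95)
Total bins used = 5

5


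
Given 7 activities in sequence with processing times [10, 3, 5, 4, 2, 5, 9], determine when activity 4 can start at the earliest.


Activity 4 starts after activities 1 through 3 complete.
Predecessor durations: [10, 3, 5]
ES = 10 + 3 + 5 = 18

18


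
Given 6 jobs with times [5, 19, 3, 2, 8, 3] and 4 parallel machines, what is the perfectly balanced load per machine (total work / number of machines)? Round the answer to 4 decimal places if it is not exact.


Total processing time = 5 + 19 + 3 + 2 + 8 + 3 = 40
Number of machines = 4
Ideal balanced load = 40 / 4 = 10.0

10.0


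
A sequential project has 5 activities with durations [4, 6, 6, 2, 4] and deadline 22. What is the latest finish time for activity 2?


LF(activity 2) = deadline - sum of successor durations
Successors: activities 3 through 5 with durations [6, 2, 4]
Sum of successor durations = 12
LF = 22 - 12 = 10

10


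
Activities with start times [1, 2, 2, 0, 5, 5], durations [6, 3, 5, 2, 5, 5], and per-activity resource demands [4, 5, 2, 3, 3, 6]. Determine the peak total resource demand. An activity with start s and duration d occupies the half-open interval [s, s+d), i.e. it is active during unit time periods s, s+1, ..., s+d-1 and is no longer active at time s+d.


Each activity i is active on [start_i, start_i + duration_i).
Compute total resource usage per time slot:
  t=0: active resources = [3], total = 3
  t=1: active resources = [4, 3], total = 7
  t=2: active resources = [4, 5, 2], total = 11
  t=3: active resources = [4, 5, 2], total = 11
  t=4: active resources = [4, 5, 2], total = 11
  t=5: active resources = [4, 2, 3, 6], total = 15
  t=6: active resources = [4, 2, 3, 6], total = 15
  t=7: active resources = [3, 6], total = 9
  t=8: active resources = [3, 6], total = 9
  t=9: active resources = [3, 6], total = 9
Peak resource demand = 15

15


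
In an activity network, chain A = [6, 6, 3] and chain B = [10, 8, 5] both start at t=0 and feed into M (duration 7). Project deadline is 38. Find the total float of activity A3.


Forward pass: ES(A3) = sum of predecessors on chain A = 12
EF = ES + duration = 12 + 3 = 15
Backward pass: LF(M) = deadline = 38; LS(M) = 38 - 7 = 31
LF(A3) = LS(M) - sum(successors on chain A) = 31 - 0 = 31
LS = LF - duration = 31 - 3 = 28
Total float = LS - ES = 28 - 12 = 16

16


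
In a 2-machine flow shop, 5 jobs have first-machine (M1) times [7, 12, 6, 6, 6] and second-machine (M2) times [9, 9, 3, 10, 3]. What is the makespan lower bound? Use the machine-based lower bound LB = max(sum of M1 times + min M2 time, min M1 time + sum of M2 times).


LB1 = sum(M1 times) + min(M2 times) = 37 + 3 = 40
LB2 = min(M1 times) + sum(M2 times) = 6 + 34 = 40
Lower bound = max(LB1, LB2) = max(40, 40) = 40

40


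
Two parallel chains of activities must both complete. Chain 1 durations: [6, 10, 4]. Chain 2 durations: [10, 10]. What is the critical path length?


Path A total = 6 + 10 + 4 = 20
Path B total = 10 + 10 = 20
Critical path = longest path = max(20, 20) = 20

20


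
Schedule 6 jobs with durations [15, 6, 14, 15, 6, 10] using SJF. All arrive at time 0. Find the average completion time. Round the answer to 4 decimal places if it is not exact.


SJF order (ascending): [6, 6, 10, 14, 15, 15]
Completion times:
  Job 1: burst=6, C=6
  Job 2: burst=6, C=12
  Job 3: burst=10, C=22
  Job 4: burst=14, C=36
  Job 5: burst=15, C=51
  Job 6: burst=15, C=66
Average completion = 193/6 = 32.1667

32.1667


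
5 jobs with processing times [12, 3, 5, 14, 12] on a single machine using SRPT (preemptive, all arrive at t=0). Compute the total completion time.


Since all jobs arrive at t=0, SRPT equals SPT ordering.
SPT order: [3, 5, 12, 12, 14]
Completion times:
  Job 1: p=3, C=3
  Job 2: p=5, C=8
  Job 3: p=12, C=20
  Job 4: p=12, C=32
  Job 5: p=14, C=46
Total completion time = 3 + 8 + 20 + 32 + 46 = 109

109


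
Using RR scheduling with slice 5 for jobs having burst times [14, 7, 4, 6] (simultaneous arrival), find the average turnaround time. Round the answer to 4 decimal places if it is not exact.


Time quantum = 5
Execution trace:
  J1 runs 5 units, time = 5
  J2 runs 5 units, time = 10
  J3 runs 4 units, time = 14
  J4 runs 5 units, time = 19
  J1 runs 5 units, time = 24
  J2 runs 2 units, time = 26
  J4 runs 1 units, time = 27
  J1 runs 4 units, time = 31
Finish times: [31, 26, 14, 27]
Average turnaround = 98/4 = 24.5

24.5


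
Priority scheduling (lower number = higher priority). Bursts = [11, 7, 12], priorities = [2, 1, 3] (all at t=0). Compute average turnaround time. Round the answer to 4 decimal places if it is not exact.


Sort by priority (ascending = highest first):
Order: [(1, 7), (2, 11), (3, 12)]
Completion times:
  Priority 1, burst=7, C=7
  Priority 2, burst=11, C=18
  Priority 3, burst=12, C=30
Average turnaround = 55/3 = 18.3333

18.3333


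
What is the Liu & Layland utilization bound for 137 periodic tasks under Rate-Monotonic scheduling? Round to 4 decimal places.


Compute 2^(1/137) = 1.0050722892
Subtract 1: 1.0050722892 - 1 = 0.0050722892
Multiply by n: 137 * 0.0050722892 = 0.6949036204
Round to 4 dp: 0.6949

0.6949


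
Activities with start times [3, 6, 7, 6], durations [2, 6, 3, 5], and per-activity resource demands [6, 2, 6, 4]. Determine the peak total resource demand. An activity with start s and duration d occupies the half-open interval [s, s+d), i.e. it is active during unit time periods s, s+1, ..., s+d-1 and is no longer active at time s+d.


Each activity i is active on [start_i, start_i + duration_i).
Compute total resource usage per time slot:
  t=0: active resources = [], total = 0
  t=1: active resources = [], total = 0
  t=2: active resources = [], total = 0
  t=3: active resources = [6], total = 6
  t=4: active resources = [6], total = 6
  t=5: active resources = [], total = 0
  t=6: active resources = [2, 4], total = 6
  t=7: active resources = [2, 6, 4], total = 12
  t=8: active resources = [2, 6, 4], total = 12
  t=9: active resources = [2, 6, 4], total = 12
  t=10: active resources = [2, 4], total = 6
  t=11: active resources = [2], total = 2
Peak resource demand = 12

12


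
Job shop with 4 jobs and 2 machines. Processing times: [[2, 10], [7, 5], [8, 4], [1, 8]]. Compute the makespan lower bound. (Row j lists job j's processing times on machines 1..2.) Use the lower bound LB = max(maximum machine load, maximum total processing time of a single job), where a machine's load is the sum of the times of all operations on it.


Machine loads:
  Machine 1: 2 + 7 + 8 + 1 = 18
  Machine 2: 10 + 5 + 4 + 8 = 27
Max machine load = 27
Job totals:
  Job 1: 12
  Job 2: 12
  Job 3: 12
  Job 4: 9
Max job total = 12
Lower bound = max(27, 12) = 27

27


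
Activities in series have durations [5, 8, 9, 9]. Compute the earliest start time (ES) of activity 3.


Activity 3 starts after activities 1 through 2 complete.
Predecessor durations: [5, 8]
ES = 5 + 8 = 13

13


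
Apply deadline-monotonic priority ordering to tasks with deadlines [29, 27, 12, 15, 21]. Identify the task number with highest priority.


Sort tasks by relative deadline (ascending):
  Task 3: deadline = 12
  Task 4: deadline = 15
  Task 5: deadline = 21
  Task 2: deadline = 27
  Task 1: deadline = 29
Priority order (highest first): [3, 4, 5, 2, 1]
Highest priority task = 3

3


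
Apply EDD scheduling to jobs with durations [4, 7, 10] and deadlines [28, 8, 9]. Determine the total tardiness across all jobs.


Sort by due date (EDD order): [(7, 8), (10, 9), (4, 28)]
Compute completion times and tardiness:
  Job 1: p=7, d=8, C=7, tardiness=max(0,7-8)=0
  Job 2: p=10, d=9, C=17, tardiness=max(0,17-9)=8
  Job 3: p=4, d=28, C=21, tardiness=max(0,21-28)=0
Total tardiness = 8

8


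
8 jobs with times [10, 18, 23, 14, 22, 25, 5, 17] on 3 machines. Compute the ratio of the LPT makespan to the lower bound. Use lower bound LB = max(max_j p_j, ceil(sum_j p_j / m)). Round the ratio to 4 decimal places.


LPT order: [25, 23, 22, 18, 17, 14, 10, 5]
Machine loads after assignment: [49, 45, 40]
LPT makespan = 49
Lower bound = max(max_job, ceil(total/3)) = max(25, 45) = 45
Ratio = 49 / 45 = 1.0889

1.0889


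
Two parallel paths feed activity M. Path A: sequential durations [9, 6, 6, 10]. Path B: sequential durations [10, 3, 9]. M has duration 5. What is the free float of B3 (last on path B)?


ES(B3) = sum of predecessors on chain B = 13
EF(B3) = ES + duration = 13 + 9 = 22
Successor of B3 is M. ES(M) = max(sum(A), sum(B)) = max(31, 22) = 31
Free float = ES(successor) - EF(current) = 31 - 22 = 9

9


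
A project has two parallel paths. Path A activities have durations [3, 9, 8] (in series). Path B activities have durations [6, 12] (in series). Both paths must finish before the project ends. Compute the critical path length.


Path A total = 3 + 9 + 8 = 20
Path B total = 6 + 12 = 18
Critical path = longest path = max(20, 18) = 20

20


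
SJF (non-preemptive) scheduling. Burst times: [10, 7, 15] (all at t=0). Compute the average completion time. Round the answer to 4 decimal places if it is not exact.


SJF order (ascending): [7, 10, 15]
Completion times:
  Job 1: burst=7, C=7
  Job 2: burst=10, C=17
  Job 3: burst=15, C=32
Average completion = 56/3 = 18.6667

18.6667


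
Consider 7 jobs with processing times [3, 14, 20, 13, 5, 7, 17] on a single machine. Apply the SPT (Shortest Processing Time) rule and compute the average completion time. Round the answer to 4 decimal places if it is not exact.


Sort jobs by processing time (SPT order): [3, 5, 7, 13, 14, 17, 20]
Compute completion times sequentially:
  Job 1: processing = 3, completes at 3
  Job 2: processing = 5, completes at 8
  Job 3: processing = 7, completes at 15
  Job 4: processing = 13, completes at 28
  Job 5: processing = 14, completes at 42
  Job 6: processing = 17, completes at 59
  Job 7: processing = 20, completes at 79
Sum of completion times = 234
Average completion time = 234/7 = 33.4286

33.4286


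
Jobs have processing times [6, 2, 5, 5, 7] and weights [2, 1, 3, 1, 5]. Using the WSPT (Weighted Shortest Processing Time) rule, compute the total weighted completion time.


Compute p/w ratios and sort ascending (WSPT): [(7, 5), (5, 3), (2, 1), (6, 2), (5, 1)]
Compute weighted completion times:
  Job (p=7,w=5): C=7, w*C=5*7=35
  Job (p=5,w=3): C=12, w*C=3*12=36
  Job (p=2,w=1): C=14, w*C=1*14=14
  Job (p=6,w=2): C=20, w*C=2*20=40
  Job (p=5,w=1): C=25, w*C=1*25=25
Total weighted completion time = 150

150


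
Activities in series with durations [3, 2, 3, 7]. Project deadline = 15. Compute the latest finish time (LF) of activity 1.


LF(activity 1) = deadline - sum of successor durations
Successors: activities 2 through 4 with durations [2, 3, 7]
Sum of successor durations = 12
LF = 15 - 12 = 3

3


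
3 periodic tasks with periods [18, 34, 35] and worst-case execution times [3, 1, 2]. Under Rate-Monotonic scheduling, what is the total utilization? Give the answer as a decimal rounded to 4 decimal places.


Compute individual utilizations (exact fractions):
  Task 1: C/T = 3/18 = 1/6 (approx. 0.1667)
  Task 2: C/T = 1/34 (approx. 0.0294)
  Task 3: C/T = 2/35 (approx. 0.0571)
Total utilization U = 1/6 + 1/34 + 2/35 = 452/1785
Rounded to 4 decimal places: U = 0.2532
RM (Liu & Layland) bound for 3 tasks = 0.779763; compare with U = 452/1785 (approx. 0.253221)
U <= bound, so schedulable by RM sufficient condition.

0.2532


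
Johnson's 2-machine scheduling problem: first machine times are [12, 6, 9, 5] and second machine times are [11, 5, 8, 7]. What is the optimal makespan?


Apply Johnson's rule:
  Group 1 (a <= b): [(4, 5, 7)]
  Group 2 (a > b): [(1, 12, 11), (3, 9, 8), (2, 6, 5)]
Optimal job order: [4, 1, 3, 2]
Schedule:
  Job 4: M1 done at 5, M2 done at 12
  Job 1: M1 done at 17, M2 done at 28
  Job 3: M1 done at 26, M2 done at 36
  Job 2: M1 done at 32, M2 done at 41
Makespan = 41

41


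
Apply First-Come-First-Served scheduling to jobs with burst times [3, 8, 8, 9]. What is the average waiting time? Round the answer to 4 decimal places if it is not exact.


FCFS order (as given): [3, 8, 8, 9]
Waiting times:
  Job 1: wait = 0
  Job 2: wait = 3
  Job 3: wait = 11
  Job 4: wait = 19
Sum of waiting times = 33
Average waiting time = 33/4 = 8.25

8.25


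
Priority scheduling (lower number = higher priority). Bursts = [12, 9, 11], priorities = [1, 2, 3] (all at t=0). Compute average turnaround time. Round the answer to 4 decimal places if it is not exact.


Sort by priority (ascending = highest first):
Order: [(1, 12), (2, 9), (3, 11)]
Completion times:
  Priority 1, burst=12, C=12
  Priority 2, burst=9, C=21
  Priority 3, burst=11, C=32
Average turnaround = 65/3 = 21.6667

21.6667


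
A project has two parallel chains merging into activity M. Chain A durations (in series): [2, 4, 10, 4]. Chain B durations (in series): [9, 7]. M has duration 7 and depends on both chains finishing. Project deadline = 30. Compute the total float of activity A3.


Forward pass: ES(A3) = sum of predecessors on chain A = 6
EF = ES + duration = 6 + 10 = 16
Backward pass: LF(M) = deadline = 30; LS(M) = 30 - 7 = 23
LF(A3) = LS(M) - sum(successors on chain A) = 23 - 4 = 19
LS = LF - duration = 19 - 10 = 9
Total float = LS - ES = 9 - 6 = 3

3


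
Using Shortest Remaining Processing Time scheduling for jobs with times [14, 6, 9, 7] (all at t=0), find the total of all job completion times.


Since all jobs arrive at t=0, SRPT equals SPT ordering.
SPT order: [6, 7, 9, 14]
Completion times:
  Job 1: p=6, C=6
  Job 2: p=7, C=13
  Job 3: p=9, C=22
  Job 4: p=14, C=36
Total completion time = 6 + 13 + 22 + 36 = 77

77


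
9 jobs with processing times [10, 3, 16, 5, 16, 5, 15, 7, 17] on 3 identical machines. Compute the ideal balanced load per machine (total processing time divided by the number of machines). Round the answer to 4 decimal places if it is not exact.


Total processing time = 10 + 3 + 16 + 5 + 16 + 5 + 15 + 7 + 17 = 94
Number of machines = 3
Ideal balanced load = 94 / 3 = 31.3333

31.3333


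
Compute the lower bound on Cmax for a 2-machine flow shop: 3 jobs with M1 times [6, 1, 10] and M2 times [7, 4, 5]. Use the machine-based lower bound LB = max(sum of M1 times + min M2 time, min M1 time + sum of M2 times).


LB1 = sum(M1 times) + min(M2 times) = 17 + 4 = 21
LB2 = min(M1 times) + sum(M2 times) = 1 + 16 = 17
Lower bound = max(LB1, LB2) = max(21, 17) = 21

21


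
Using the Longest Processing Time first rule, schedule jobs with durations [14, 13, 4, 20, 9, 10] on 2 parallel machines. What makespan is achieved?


Sort jobs in decreasing order (LPT): [20, 14, 13, 10, 9, 4]
Assign each job to the least loaded machine:
  Machine 1: jobs [20, 10, 4], load = 34
  Machine 2: jobs [14, 13, 9], load = 36
Makespan = max load = 36

36


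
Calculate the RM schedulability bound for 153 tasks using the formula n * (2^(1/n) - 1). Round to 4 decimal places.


Compute 2^(1/153) = 1.0045406514
Subtract 1: 1.0045406514 - 1 = 0.0045406514
Multiply by n: 153 * 0.0045406514 = 0.6947196642
Round to 4 dp: 0.6947

0.6947


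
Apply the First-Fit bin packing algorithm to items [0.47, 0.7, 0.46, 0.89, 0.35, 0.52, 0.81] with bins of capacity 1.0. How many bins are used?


Place items sequentially using First-Fit:
  Item 0.47 -> new Bin 1
  Item 0.7 -> new Bin 2
  Item 0.46 -> Bin 1 (now 0.93)
  Item 0.89 -> new Bin 3
  Item 0.35 -> new Bin 4
  Item 0.52 -> Bin 4 (now 0.87)
  Item 0.81 -> new Bin 5
Total bins used = 5

5


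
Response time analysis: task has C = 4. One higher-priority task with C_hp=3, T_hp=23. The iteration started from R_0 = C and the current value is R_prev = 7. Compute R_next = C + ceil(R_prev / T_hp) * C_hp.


R_next = C + ceil(R_prev / T_hp) * C_hp
ceil(7 / 23) = ceil(0.3043) = 1
Interference = 1 * 3 = 3
R_next = 4 + 3 = 7
R_next = R_prev, so the iteration has converged (response time = 7).

7


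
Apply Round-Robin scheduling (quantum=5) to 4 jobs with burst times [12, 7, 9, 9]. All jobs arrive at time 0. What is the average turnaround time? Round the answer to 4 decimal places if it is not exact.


Time quantum = 5
Execution trace:
  J1 runs 5 units, time = 5
  J2 runs 5 units, time = 10
  J3 runs 5 units, time = 15
  J4 runs 5 units, time = 20
  J1 runs 5 units, time = 25
  J2 runs 2 units, time = 27
  J3 runs 4 units, time = 31
  J4 runs 4 units, time = 35
  J1 runs 2 units, time = 37
Finish times: [37, 27, 31, 35]
Average turnaround = 130/4 = 32.5

32.5


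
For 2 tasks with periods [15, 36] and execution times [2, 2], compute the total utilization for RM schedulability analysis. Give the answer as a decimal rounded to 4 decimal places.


Compute individual utilizations (exact fractions):
  Task 1: C/T = 2/15 (approx. 0.1333)
  Task 2: C/T = 2/36 = 1/18 (approx. 0.0556)
Total utilization U = 2/15 + 1/18 = 17/90
Rounded to 4 decimal places: U = 0.1889
RM (Liu & Layland) bound for 2 tasks = 0.828427; compare with U = 17/90 (approx. 0.188889)
U <= bound, so schedulable by RM sufficient condition.

0.1889


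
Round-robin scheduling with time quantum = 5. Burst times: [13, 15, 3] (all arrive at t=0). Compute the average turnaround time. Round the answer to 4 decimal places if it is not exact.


Time quantum = 5
Execution trace:
  J1 runs 5 units, time = 5
  J2 runs 5 units, time = 10
  J3 runs 3 units, time = 13
  J1 runs 5 units, time = 18
  J2 runs 5 units, time = 23
  J1 runs 3 units, time = 26
  J2 runs 5 units, time = 31
Finish times: [26, 31, 13]
Average turnaround = 70/3 = 23.3333

23.3333


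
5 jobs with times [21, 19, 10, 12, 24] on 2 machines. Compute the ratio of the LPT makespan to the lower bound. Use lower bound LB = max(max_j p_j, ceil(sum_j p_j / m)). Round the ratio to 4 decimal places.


LPT order: [24, 21, 19, 12, 10]
Machine loads after assignment: [46, 40]
LPT makespan = 46
Lower bound = max(max_job, ceil(total/2)) = max(24, 43) = 43
Ratio = 46 / 43 = 1.0698

1.0698


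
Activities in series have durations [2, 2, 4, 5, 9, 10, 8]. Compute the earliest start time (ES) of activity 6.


Activity 6 starts after activities 1 through 5 complete.
Predecessor durations: [2, 2, 4, 5, 9]
ES = 2 + 2 + 4 + 5 + 9 = 22

22


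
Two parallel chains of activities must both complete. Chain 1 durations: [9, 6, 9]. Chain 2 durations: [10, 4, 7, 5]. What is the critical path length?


Path A total = 9 + 6 + 9 = 24
Path B total = 10 + 4 + 7 + 5 = 26
Critical path = longest path = max(24, 26) = 26

26


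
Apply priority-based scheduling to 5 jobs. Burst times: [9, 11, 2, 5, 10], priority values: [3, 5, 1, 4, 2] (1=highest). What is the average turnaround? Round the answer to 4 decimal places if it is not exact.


Sort by priority (ascending = highest first):
Order: [(1, 2), (2, 10), (3, 9), (4, 5), (5, 11)]
Completion times:
  Priority 1, burst=2, C=2
  Priority 2, burst=10, C=12
  Priority 3, burst=9, C=21
  Priority 4, burst=5, C=26
  Priority 5, burst=11, C=37
Average turnaround = 98/5 = 19.6

19.6


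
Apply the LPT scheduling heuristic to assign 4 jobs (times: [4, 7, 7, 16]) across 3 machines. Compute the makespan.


Sort jobs in decreasing order (LPT): [16, 7, 7, 4]
Assign each job to the least loaded machine:
  Machine 1: jobs [16], load = 16
  Machine 2: jobs [7, 4], load = 11
  Machine 3: jobs [7], load = 7
Makespan = max load = 16

16


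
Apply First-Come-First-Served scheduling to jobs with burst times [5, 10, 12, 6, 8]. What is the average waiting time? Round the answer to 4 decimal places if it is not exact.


FCFS order (as given): [5, 10, 12, 6, 8]
Waiting times:
  Job 1: wait = 0
  Job 2: wait = 5
  Job 3: wait = 15
  Job 4: wait = 27
  Job 5: wait = 33
Sum of waiting times = 80
Average waiting time = 80/5 = 16.0

16.0


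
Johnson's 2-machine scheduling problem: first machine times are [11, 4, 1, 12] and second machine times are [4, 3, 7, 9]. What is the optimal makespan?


Apply Johnson's rule:
  Group 1 (a <= b): [(3, 1, 7)]
  Group 2 (a > b): [(4, 12, 9), (1, 11, 4), (2, 4, 3)]
Optimal job order: [3, 4, 1, 2]
Schedule:
  Job 3: M1 done at 1, M2 done at 8
  Job 4: M1 done at 13, M2 done at 22
  Job 1: M1 done at 24, M2 done at 28
  Job 2: M1 done at 28, M2 done at 31
Makespan = 31

31


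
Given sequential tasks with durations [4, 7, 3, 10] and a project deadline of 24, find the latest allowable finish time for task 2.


LF(activity 2) = deadline - sum of successor durations
Successors: activities 3 through 4 with durations [3, 10]
Sum of successor durations = 13
LF = 24 - 13 = 11

11


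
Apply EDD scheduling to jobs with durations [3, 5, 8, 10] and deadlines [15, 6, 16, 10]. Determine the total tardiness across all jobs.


Sort by due date (EDD order): [(5, 6), (10, 10), (3, 15), (8, 16)]
Compute completion times and tardiness:
  Job 1: p=5, d=6, C=5, tardiness=max(0,5-6)=0
  Job 2: p=10, d=10, C=15, tardiness=max(0,15-10)=5
  Job 3: p=3, d=15, C=18, tardiness=max(0,18-15)=3
  Job 4: p=8, d=16, C=26, tardiness=max(0,26-16)=10
Total tardiness = 18

18


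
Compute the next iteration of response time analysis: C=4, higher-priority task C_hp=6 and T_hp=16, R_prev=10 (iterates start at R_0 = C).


R_next = C + ceil(R_prev / T_hp) * C_hp
ceil(10 / 16) = ceil(0.625) = 1
Interference = 1 * 6 = 6
R_next = 4 + 6 = 10
R_next = R_prev, so the iteration has converged (response time = 10).

10


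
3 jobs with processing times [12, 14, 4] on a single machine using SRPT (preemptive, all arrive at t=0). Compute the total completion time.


Since all jobs arrive at t=0, SRPT equals SPT ordering.
SPT order: [4, 12, 14]
Completion times:
  Job 1: p=4, C=4
  Job 2: p=12, C=16
  Job 3: p=14, C=30
Total completion time = 4 + 16 + 30 = 50

50


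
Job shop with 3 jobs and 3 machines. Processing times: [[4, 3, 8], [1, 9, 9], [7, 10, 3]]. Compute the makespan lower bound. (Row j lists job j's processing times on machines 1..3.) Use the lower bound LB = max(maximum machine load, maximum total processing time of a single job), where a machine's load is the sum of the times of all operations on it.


Machine loads:
  Machine 1: 4 + 1 + 7 = 12
  Machine 2: 3 + 9 + 10 = 22
  Machine 3: 8 + 9 + 3 = 20
Max machine load = 22
Job totals:
  Job 1: 15
  Job 2: 19
  Job 3: 20
Max job total = 20
Lower bound = max(22, 20) = 22

22


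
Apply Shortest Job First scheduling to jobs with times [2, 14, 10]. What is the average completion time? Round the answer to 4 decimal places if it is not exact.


SJF order (ascending): [2, 10, 14]
Completion times:
  Job 1: burst=2, C=2
  Job 2: burst=10, C=12
  Job 3: burst=14, C=26
Average completion = 40/3 = 13.3333

13.3333


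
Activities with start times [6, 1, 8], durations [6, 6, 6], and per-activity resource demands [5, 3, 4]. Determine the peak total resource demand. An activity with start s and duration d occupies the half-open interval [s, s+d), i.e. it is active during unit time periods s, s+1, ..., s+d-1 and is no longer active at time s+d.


Each activity i is active on [start_i, start_i + duration_i).
Compute total resource usage per time slot:
  t=0: active resources = [], total = 0
  t=1: active resources = [3], total = 3
  t=2: active resources = [3], total = 3
  t=3: active resources = [3], total = 3
  t=4: active resources = [3], total = 3
  t=5: active resources = [3], total = 3
  t=6: active resources = [5, 3], total = 8
  t=7: active resources = [5], total = 5
  t=8: active resources = [5, 4], total = 9
  t=9: active resources = [5, 4], total = 9
  t=10: active resources = [5, 4], total = 9
  t=11: active resources = [5, 4], total = 9
  t=12: active resources = [4], total = 4
  t=13: active resources = [4], total = 4
Peak resource demand = 9

9


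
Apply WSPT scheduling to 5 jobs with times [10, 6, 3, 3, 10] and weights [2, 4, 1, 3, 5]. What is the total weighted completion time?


Compute p/w ratios and sort ascending (WSPT): [(3, 3), (6, 4), (10, 5), (3, 1), (10, 2)]
Compute weighted completion times:
  Job (p=3,w=3): C=3, w*C=3*3=9
  Job (p=6,w=4): C=9, w*C=4*9=36
  Job (p=10,w=5): C=19, w*C=5*19=95
  Job (p=3,w=1): C=22, w*C=1*22=22
  Job (p=10,w=2): C=32, w*C=2*32=64
Total weighted completion time = 226

226


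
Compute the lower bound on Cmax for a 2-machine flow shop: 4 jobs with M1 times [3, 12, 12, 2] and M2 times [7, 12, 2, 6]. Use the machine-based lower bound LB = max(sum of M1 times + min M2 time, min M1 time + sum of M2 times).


LB1 = sum(M1 times) + min(M2 times) = 29 + 2 = 31
LB2 = min(M1 times) + sum(M2 times) = 2 + 27 = 29
Lower bound = max(LB1, LB2) = max(31, 29) = 31

31


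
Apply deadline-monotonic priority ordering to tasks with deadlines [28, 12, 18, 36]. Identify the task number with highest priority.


Sort tasks by relative deadline (ascending):
  Task 2: deadline = 12
  Task 3: deadline = 18
  Task 1: deadline = 28
  Task 4: deadline = 36
Priority order (highest first): [2, 3, 1, 4]
Highest priority task = 2

2


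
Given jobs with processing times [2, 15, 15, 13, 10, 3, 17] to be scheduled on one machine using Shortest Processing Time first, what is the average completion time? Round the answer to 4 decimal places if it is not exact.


Sort jobs by processing time (SPT order): [2, 3, 10, 13, 15, 15, 17]
Compute completion times sequentially:
  Job 1: processing = 2, completes at 2
  Job 2: processing = 3, completes at 5
  Job 3: processing = 10, completes at 15
  Job 4: processing = 13, completes at 28
  Job 5: processing = 15, completes at 43
  Job 6: processing = 15, completes at 58
  Job 7: processing = 17, completes at 75
Sum of completion times = 226
Average completion time = 226/7 = 32.2857

32.2857


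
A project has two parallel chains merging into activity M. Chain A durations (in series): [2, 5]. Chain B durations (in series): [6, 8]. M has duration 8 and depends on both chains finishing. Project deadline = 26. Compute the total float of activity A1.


Forward pass: ES(A1) = sum of predecessors on chain A = 0
EF = ES + duration = 0 + 2 = 2
Backward pass: LF(M) = deadline = 26; LS(M) = 26 - 8 = 18
LF(A1) = LS(M) - sum(successors on chain A) = 18 - 5 = 13
LS = LF - duration = 13 - 2 = 11
Total float = LS - ES = 11 - 0 = 11

11


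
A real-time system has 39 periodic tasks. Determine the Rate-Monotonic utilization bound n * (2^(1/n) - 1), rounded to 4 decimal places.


Compute 2^(1/39) = 1.0179318843
Subtract 1: 1.0179318843 - 1 = 0.0179318843
Multiply by n: 39 * 0.0179318843 = 0.6993434877
Round to 4 dp: 0.6993

0.6993


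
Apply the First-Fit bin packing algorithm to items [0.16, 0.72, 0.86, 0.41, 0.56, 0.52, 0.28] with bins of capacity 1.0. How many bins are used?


Place items sequentially using First-Fit:
  Item 0.16 -> new Bin 1
  Item 0.72 -> Bin 1 (now 0.88)
  Item 0.86 -> new Bin 2
  Item 0.41 -> new Bin 3
  Item 0.56 -> Bin 3 (now 0.97)
  Item 0.52 -> new Bin 4
  Item 0.28 -> Bin 4 (now 0.8)
Total bins used = 4

4


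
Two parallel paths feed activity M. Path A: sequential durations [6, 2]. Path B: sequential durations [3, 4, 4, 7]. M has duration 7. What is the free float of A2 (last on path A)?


ES(A2) = sum of predecessors on chain A = 6
EF(A2) = ES + duration = 6 + 2 = 8
Successor of A2 is M. ES(M) = max(sum(A), sum(B)) = max(8, 18) = 18
Free float = ES(successor) - EF(current) = 18 - 8 = 10

10


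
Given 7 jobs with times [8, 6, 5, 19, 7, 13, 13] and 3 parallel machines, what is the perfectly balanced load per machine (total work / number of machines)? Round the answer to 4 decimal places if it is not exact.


Total processing time = 8 + 6 + 5 + 19 + 7 + 13 + 13 = 71
Number of machines = 3
Ideal balanced load = 71 / 3 = 23.6667

23.6667


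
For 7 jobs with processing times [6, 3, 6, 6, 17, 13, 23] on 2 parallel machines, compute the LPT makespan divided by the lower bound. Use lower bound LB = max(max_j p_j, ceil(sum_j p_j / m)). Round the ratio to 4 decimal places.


LPT order: [23, 17, 13, 6, 6, 6, 3]
Machine loads after assignment: [38, 36]
LPT makespan = 38
Lower bound = max(max_job, ceil(total/2)) = max(23, 37) = 37
Ratio = 38 / 37 = 1.027

1.027


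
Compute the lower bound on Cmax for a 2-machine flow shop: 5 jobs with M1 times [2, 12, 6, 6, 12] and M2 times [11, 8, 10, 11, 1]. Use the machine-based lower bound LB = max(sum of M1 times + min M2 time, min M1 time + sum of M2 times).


LB1 = sum(M1 times) + min(M2 times) = 38 + 1 = 39
LB2 = min(M1 times) + sum(M2 times) = 2 + 41 = 43
Lower bound = max(LB1, LB2) = max(39, 43) = 43

43


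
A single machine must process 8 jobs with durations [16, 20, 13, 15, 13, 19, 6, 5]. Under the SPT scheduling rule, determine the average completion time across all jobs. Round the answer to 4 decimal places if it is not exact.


Sort jobs by processing time (SPT order): [5, 6, 13, 13, 15, 16, 19, 20]
Compute completion times sequentially:
  Job 1: processing = 5, completes at 5
  Job 2: processing = 6, completes at 11
  Job 3: processing = 13, completes at 24
  Job 4: processing = 13, completes at 37
  Job 5: processing = 15, completes at 52
  Job 6: processing = 16, completes at 68
  Job 7: processing = 19, completes at 87
  Job 8: processing = 20, completes at 107
Sum of completion times = 391
Average completion time = 391/8 = 48.875

48.875


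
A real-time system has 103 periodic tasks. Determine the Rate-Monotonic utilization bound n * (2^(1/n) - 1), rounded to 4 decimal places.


Compute 2^(1/103) = 1.0067522788
Subtract 1: 1.0067522788 - 1 = 0.0067522788
Multiply by n: 103 * 0.0067522788 = 0.6954847164
Round to 4 dp: 0.6955

0.6955


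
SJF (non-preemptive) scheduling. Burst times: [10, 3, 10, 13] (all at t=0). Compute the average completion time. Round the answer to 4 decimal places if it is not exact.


SJF order (ascending): [3, 10, 10, 13]
Completion times:
  Job 1: burst=3, C=3
  Job 2: burst=10, C=13
  Job 3: burst=10, C=23
  Job 4: burst=13, C=36
Average completion = 75/4 = 18.75

18.75


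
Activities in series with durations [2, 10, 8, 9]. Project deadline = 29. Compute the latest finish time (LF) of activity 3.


LF(activity 3) = deadline - sum of successor durations
Successors: activities 4 through 4 with durations [9]
Sum of successor durations = 9
LF = 29 - 9 = 20

20


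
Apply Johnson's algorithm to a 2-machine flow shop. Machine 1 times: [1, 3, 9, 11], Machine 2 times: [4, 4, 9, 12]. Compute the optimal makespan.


Apply Johnson's rule:
  Group 1 (a <= b): [(1, 1, 4), (2, 3, 4), (3, 9, 9), (4, 11, 12)]
  Group 2 (a > b): []
Optimal job order: [1, 2, 3, 4]
Schedule:
  Job 1: M1 done at 1, M2 done at 5
  Job 2: M1 done at 4, M2 done at 9
  Job 3: M1 done at 13, M2 done at 22
  Job 4: M1 done at 24, M2 done at 36
Makespan = 36

36


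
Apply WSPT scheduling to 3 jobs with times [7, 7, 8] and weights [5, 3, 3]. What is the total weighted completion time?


Compute p/w ratios and sort ascending (WSPT): [(7, 5), (7, 3), (8, 3)]
Compute weighted completion times:
  Job (p=7,w=5): C=7, w*C=5*7=35
  Job (p=7,w=3): C=14, w*C=3*14=42
  Job (p=8,w=3): C=22, w*C=3*22=66
Total weighted completion time = 143

143


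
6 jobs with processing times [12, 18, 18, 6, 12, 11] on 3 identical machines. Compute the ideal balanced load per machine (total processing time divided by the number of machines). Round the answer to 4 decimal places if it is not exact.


Total processing time = 12 + 18 + 18 + 6 + 12 + 11 = 77
Number of machines = 3
Ideal balanced load = 77 / 3 = 25.6667

25.6667


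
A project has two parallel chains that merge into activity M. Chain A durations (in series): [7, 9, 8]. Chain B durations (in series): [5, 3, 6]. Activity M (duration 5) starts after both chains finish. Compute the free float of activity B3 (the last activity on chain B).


ES(B3) = sum of predecessors on chain B = 8
EF(B3) = ES + duration = 8 + 6 = 14
Successor of B3 is M. ES(M) = max(sum(A), sum(B)) = max(24, 14) = 24
Free float = ES(successor) - EF(current) = 24 - 14 = 10

10


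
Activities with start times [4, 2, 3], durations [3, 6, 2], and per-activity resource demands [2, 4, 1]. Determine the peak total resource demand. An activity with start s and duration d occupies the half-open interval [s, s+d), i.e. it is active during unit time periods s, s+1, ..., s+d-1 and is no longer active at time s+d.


Each activity i is active on [start_i, start_i + duration_i).
Compute total resource usage per time slot:
  t=0: active resources = [], total = 0
  t=1: active resources = [], total = 0
  t=2: active resources = [4], total = 4
  t=3: active resources = [4, 1], total = 5
  t=4: active resources = [2, 4, 1], total = 7
  t=5: active resources = [2, 4], total = 6
  t=6: active resources = [2, 4], total = 6
  t=7: active resources = [4], total = 4
Peak resource demand = 7

7


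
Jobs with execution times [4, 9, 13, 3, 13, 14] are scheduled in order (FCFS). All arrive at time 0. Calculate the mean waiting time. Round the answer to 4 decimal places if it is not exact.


FCFS order (as given): [4, 9, 13, 3, 13, 14]
Waiting times:
  Job 1: wait = 0
  Job 2: wait = 4
  Job 3: wait = 13
  Job 4: wait = 26
  Job 5: wait = 29
  Job 6: wait = 42
Sum of waiting times = 114
Average waiting time = 114/6 = 19.0

19.0


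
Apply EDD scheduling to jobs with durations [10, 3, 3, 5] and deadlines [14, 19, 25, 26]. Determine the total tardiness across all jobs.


Sort by due date (EDD order): [(10, 14), (3, 19), (3, 25), (5, 26)]
Compute completion times and tardiness:
  Job 1: p=10, d=14, C=10, tardiness=max(0,10-14)=0
  Job 2: p=3, d=19, C=13, tardiness=max(0,13-19)=0
  Job 3: p=3, d=25, C=16, tardiness=max(0,16-25)=0
  Job 4: p=5, d=26, C=21, tardiness=max(0,21-26)=0
Total tardiness = 0

0


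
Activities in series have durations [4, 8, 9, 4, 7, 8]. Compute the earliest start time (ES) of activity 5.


Activity 5 starts after activities 1 through 4 complete.
Predecessor durations: [4, 8, 9, 4]
ES = 4 + 8 + 9 + 4 = 25

25


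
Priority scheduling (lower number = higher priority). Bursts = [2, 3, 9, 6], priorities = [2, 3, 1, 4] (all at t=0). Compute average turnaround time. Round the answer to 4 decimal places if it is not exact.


Sort by priority (ascending = highest first):
Order: [(1, 9), (2, 2), (3, 3), (4, 6)]
Completion times:
  Priority 1, burst=9, C=9
  Priority 2, burst=2, C=11
  Priority 3, burst=3, C=14
  Priority 4, burst=6, C=20
Average turnaround = 54/4 = 13.5

13.5


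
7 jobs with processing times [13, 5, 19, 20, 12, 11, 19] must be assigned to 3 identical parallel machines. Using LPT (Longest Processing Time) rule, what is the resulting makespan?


Sort jobs in decreasing order (LPT): [20, 19, 19, 13, 12, 11, 5]
Assign each job to the least loaded machine:
  Machine 1: jobs [20, 11, 5], load = 36
  Machine 2: jobs [19, 13], load = 32
  Machine 3: jobs [19, 12], load = 31
Makespan = max load = 36

36


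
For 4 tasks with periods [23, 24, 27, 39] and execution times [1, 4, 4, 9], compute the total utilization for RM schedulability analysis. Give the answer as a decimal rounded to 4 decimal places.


Compute individual utilizations (exact fractions):
  Task 1: C/T = 1/23 (approx. 0.0435)
  Task 2: C/T = 4/24 = 1/6 (approx. 0.1667)
  Task 3: C/T = 4/27 (approx. 0.1481)
  Task 4: C/T = 9/39 = 3/13 (approx. 0.2308)
Total utilization U = 1/23 + 1/6 + 4/27 + 3/13 = 9511/16146
Rounded to 4 decimal places: U = 0.5891
RM (Liu & Layland) bound for 4 tasks = 0.756828; compare with U = 9511/16146 (approx. 0.589062)
U <= bound, so schedulable by RM sufficient condition.

0.5891


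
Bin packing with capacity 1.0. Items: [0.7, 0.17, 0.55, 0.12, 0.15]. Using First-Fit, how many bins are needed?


Place items sequentially using First-Fit:
  Item 0.7 -> new Bin 1
  Item 0.17 -> Bin 1 (now 0.87)
  Item 0.55 -> new Bin 2
  Item 0.12 -> Bin 1 (now 0.99)
  Item 0.15 -> Bin 2 (now 0.7)
Total bins used = 2

2


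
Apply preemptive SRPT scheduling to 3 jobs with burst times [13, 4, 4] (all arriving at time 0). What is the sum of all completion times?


Since all jobs arrive at t=0, SRPT equals SPT ordering.
SPT order: [4, 4, 13]
Completion times:
  Job 1: p=4, C=4
  Job 2: p=4, C=8
  Job 3: p=13, C=21
Total completion time = 4 + 8 + 21 = 33

33


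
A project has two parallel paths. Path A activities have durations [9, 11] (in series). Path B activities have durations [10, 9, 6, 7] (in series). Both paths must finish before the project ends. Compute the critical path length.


Path A total = 9 + 11 = 20
Path B total = 10 + 9 + 6 + 7 = 32
Critical path = longest path = max(20, 32) = 32

32


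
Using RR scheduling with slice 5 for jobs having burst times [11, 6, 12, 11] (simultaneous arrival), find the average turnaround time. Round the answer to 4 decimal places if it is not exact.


Time quantum = 5
Execution trace:
  J1 runs 5 units, time = 5
  J2 runs 5 units, time = 10
  J3 runs 5 units, time = 15
  J4 runs 5 units, time = 20
  J1 runs 5 units, time = 25
  J2 runs 1 units, time = 26
  J3 runs 5 units, time = 31
  J4 runs 5 units, time = 36
  J1 runs 1 units, time = 37
  J3 runs 2 units, time = 39
  J4 runs 1 units, time = 40
Finish times: [37, 26, 39, 40]
Average turnaround = 142/4 = 35.5

35.5


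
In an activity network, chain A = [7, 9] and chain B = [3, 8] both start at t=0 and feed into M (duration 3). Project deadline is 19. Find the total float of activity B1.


Forward pass: ES(B1) = sum of predecessors on chain B = 0
EF = ES + duration = 0 + 3 = 3
Backward pass: LF(M) = deadline = 19; LS(M) = 19 - 3 = 16
LF(B1) = LS(M) - sum(successors on chain B) = 16 - 8 = 8
LS = LF - duration = 8 - 3 = 5
Total float = LS - ES = 5 - 0 = 5

5


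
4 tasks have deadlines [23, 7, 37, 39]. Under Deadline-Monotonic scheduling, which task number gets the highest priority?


Sort tasks by relative deadline (ascending):
  Task 2: deadline = 7
  Task 1: deadline = 23
  Task 3: deadline = 37
  Task 4: deadline = 39
Priority order (highest first): [2, 1, 3, 4]
Highest priority task = 2

2


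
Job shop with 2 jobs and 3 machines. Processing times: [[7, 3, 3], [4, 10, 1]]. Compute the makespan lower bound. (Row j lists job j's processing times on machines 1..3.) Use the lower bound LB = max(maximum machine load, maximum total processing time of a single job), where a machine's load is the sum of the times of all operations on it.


Machine loads:
  Machine 1: 7 + 4 = 11
  Machine 2: 3 + 10 = 13
  Machine 3: 3 + 1 = 4
Max machine load = 13
Job totals:
  Job 1: 13
  Job 2: 15
Max job total = 15
Lower bound = max(13, 15) = 15

15


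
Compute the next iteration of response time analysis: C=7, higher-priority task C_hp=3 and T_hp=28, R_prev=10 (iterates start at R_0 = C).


R_next = C + ceil(R_prev / T_hp) * C_hp
ceil(10 / 28) = ceil(0.3571) = 1
Interference = 1 * 3 = 3
R_next = 7 + 3 = 10
R_next = R_prev, so the iteration has converged (response time = 10).

10


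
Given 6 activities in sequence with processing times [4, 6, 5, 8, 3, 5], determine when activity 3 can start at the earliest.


Activity 3 starts after activities 1 through 2 complete.
Predecessor durations: [4, 6]
ES = 4 + 6 = 10

10


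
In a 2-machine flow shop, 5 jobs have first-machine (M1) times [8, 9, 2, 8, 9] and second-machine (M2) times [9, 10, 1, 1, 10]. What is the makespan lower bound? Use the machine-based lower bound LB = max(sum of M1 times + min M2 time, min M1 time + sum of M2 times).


LB1 = sum(M1 times) + min(M2 times) = 36 + 1 = 37
LB2 = min(M1 times) + sum(M2 times) = 2 + 31 = 33
Lower bound = max(LB1, LB2) = max(37, 33) = 37

37


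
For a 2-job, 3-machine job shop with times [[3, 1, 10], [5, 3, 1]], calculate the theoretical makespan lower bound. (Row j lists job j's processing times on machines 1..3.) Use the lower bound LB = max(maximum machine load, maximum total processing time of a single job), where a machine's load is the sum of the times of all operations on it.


Machine loads:
  Machine 1: 3 + 5 = 8
  Machine 2: 1 + 3 = 4
  Machine 3: 10 + 1 = 11
Max machine load = 11
Job totals:
  Job 1: 14
  Job 2: 9
Max job total = 14
Lower bound = max(11, 14) = 14

14
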